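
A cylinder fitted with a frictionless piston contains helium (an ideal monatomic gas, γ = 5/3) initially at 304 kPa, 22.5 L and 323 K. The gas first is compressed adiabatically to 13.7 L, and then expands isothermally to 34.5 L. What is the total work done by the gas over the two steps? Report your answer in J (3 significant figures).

W_total ≈ 4770 J

Step 1 (adiabatic): W = (P₁V₁ − P₂V₂)/(γ−1) = (6840 − 9521)/0.667 = -4022 J.
After step 1: P = 695 kPa, V = 13.7 L, T = 449.6 K.
Step 2 (isothermal): W = P₁V₁ ln(V₂/V₁) = (9521) ln(34.5/13.7) = 8794 J.
W_total = -4022 + 8794 = 4772 J.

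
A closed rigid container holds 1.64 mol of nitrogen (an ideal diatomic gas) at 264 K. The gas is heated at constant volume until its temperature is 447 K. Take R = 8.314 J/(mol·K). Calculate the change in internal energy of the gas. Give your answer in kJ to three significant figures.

Constant volume ⇒ W = 0, so Q = ΔU = nCᵥΔT with Cᵥ = 5R/2 = 20.79 J/(mol·K).
ΔU = (1.64)(20.79)(447 − 264) = 6238 J.

ΔU ≈ 6.24 kJ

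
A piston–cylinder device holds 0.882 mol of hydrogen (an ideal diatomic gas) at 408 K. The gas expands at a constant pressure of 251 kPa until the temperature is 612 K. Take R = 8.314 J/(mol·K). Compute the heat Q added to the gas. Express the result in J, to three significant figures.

Isobaric: W = nRΔT = (0.882)(8.314)(204) = 1496 J.
ΔU = nCᵥΔT with Cᵥ = 5R/2: ΔU = (0.882)(20.79)(204) = 3740 J.
Q = ΔU + W = 3740 + 1496 = 5236 J.

Q ≈ 5240 J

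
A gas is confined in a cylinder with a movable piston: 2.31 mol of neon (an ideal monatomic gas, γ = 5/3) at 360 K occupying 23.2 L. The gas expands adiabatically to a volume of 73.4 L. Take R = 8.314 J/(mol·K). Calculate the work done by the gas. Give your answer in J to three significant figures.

Adiabatic: TV^(γ−1) = const with γ = 5/3.
T₂ = T₁ (V₁/V₂)^(γ−1) = 360 × (23.2/73.4)^0.667 = 360 × 0.464 = 167 K.
W_by = nCᵥ(T₁ − T₂) = (2.31)(12.47)(360 − 167) = 5559 J.

W ≈ 5560 J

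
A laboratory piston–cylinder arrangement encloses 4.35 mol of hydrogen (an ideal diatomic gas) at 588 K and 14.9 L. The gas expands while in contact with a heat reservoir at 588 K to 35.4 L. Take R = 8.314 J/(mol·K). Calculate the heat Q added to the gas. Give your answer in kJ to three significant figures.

Isothermal ⇒ ΔU = 0, so Q = W = nRT ln(V₂/V₁).
Q = (4.35)(8.314)(588) ln(35.4/14.9) = 21266 × 0.8654 = 18402 J.

Q ≈ 18.4 kJ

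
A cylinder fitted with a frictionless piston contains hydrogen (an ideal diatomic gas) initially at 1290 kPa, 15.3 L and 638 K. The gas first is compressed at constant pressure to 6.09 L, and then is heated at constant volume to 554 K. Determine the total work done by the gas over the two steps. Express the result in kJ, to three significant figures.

Step 1 (isobaric): W = PΔV = (1290 kPa)(6.09 − 15.3 L) = -11881 J.
Step 2 (isochoric): W = 0 (constant volume).
W_total = -11881 + 0 = -11881 J.

W_total ≈ -11.9 kJ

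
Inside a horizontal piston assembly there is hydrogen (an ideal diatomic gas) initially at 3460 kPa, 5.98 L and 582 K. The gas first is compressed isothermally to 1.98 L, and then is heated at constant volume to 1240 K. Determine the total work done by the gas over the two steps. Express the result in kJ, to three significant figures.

Step 1 (isothermal): W = P₁V₁ ln(V₂/V₁) = (20691) ln(1.98/5.98) = -22870 J.
Step 2 (isochoric): W = 0 (constant volume).
W_total = -22870 + 0 = -22870 J.

W_total ≈ -22.9 kJ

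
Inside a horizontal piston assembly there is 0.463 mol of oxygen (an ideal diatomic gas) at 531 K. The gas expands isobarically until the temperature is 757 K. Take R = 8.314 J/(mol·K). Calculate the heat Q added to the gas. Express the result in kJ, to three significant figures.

Q ≈ 3.04 kJ

Isobaric: W = nRΔT = (0.463)(8.314)(226) = 870 J.
ΔU = nCᵥΔT with Cᵥ = 5R/2: ΔU = (0.463)(20.79)(226) = 2175 J.
Q = ΔU + W = 2175 + 870 = 3045 J.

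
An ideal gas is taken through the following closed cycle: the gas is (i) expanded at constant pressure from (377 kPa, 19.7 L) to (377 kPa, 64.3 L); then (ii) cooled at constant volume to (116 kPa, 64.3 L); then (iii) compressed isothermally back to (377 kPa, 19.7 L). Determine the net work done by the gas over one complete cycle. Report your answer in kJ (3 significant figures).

Leg (i): W = PΔV = (377)(64.3 − 19.7) = 16814 J.
Leg (ii): W = 0.
Leg (iii): W = PᵢVᵢ ln(V_f/Vᵢ) = (7459) ln(19.7/64.3) = -8823 J.
W_net = 16814 − 8823 = 7991 J.

W_net ≈ 7.99 kJ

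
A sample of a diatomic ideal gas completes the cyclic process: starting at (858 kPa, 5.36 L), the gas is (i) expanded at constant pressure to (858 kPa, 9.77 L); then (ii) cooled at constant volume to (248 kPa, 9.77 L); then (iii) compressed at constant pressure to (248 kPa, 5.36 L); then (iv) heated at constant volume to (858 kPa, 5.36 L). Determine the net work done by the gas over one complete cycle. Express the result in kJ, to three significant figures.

W_net ≈ 2.69 kJ

Constant-volume legs do no work.
W(i) = (858)(9.77 − 5.36) = 3784 J; W(iii) = (248)(5.36 − 9.77) = -1094 J.
W_net = 3784 − 1094 = 2690 J (the clockwise enclosed area).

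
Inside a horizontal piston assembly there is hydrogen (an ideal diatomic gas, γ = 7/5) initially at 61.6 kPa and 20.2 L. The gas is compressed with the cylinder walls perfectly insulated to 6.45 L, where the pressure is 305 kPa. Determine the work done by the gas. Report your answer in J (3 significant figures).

Adiabatic: W = (P₁V₁ − P₂V₂)/(γ − 1) with γ = 7/5.
P₁V₁ = 1244 J, P₂V₂ = 1967 J.
W = (1244 − 1967) / 0.4 = -1807 J.

W ≈ -1810 J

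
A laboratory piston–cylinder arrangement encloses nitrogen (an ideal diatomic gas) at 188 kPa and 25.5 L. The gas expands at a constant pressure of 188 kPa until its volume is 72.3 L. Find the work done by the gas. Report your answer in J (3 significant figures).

Isobaric: W = P ΔV.
W = (188 kPa)(72.3 − 25.5 L) = (188)(46.8) = 8798 J.

W ≈ 8800 J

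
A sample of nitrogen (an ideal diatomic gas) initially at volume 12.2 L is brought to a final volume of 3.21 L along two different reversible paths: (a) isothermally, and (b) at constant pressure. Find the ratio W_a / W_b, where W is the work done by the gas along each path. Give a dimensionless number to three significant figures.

W_a / W_b ≈ 1.81

Path (a) isothermal: W = P₁V₁ ln(V₂/V₁) → W_a/(P₁V₁) = -1.335.
Path (b) isobaric: W = P₁(V₂ − V₁) → W_b/(P₁V₁) = -0.7369.
W_a / W_b = -1.335 / -0.7369 = 1.812.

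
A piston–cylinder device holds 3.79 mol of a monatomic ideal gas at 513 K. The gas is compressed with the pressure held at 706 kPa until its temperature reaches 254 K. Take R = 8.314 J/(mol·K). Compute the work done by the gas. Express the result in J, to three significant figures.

W ≈ -8160 J

Isobaric: W = P ΔV = nR ΔT.
W = (3.79)(8.314)(254 − 513) = -8161 J.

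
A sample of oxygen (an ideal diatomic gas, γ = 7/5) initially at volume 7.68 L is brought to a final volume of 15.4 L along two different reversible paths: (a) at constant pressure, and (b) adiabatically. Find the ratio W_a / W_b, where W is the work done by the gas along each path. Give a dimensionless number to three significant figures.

W_a / W_b ≈ 1.66

Path (a) isobaric: W = P₁(V₂ − V₁) → W_a/(P₁V₁) = 1.005.
Path (b) adiabatic: W = P₁V₁(1 − (V₁/V₂)^(γ−1))/(γ−1) → W_b/(P₁V₁) = 0.6073.
W_a / W_b = 1.005 / 0.6073 = 1.655.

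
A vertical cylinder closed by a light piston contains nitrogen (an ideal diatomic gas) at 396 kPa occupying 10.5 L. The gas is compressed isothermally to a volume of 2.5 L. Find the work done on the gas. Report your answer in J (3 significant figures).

Isothermal: W = nRT ln(V₂/V₁) = P₁V₁ ln(V₂/V₁).
P₁V₁ = (396 kPa)(10.5 L) = 4158 J.
W = 4158 × ln(2.5/10.5) = 4158 × -1.435
W_by_gas = -5967 J; work on gas = −W_by = 5967 J.

W ≈ 5970 J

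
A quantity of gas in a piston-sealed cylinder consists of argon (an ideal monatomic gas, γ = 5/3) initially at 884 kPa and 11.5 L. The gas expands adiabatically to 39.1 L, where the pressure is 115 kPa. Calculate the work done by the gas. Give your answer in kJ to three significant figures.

W ≈ 8.50 kJ

Adiabatic: W = (P₁V₁ − P₂V₂)/(γ − 1) with γ = 5/3.
P₁V₁ = 10166 J, P₂V₂ = 4496 J.
W = (10166 − 4496) / 0.6667 = 8504 J.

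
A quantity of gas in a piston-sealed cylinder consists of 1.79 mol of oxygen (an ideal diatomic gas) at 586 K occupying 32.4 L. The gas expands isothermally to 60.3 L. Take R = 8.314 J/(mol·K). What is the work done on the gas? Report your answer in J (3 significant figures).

Isothermal: W = nRT ln(V₂/V₁).
W = (1.79)(8.314)(586) × ln(60.3/32.4)
  = 8721 × 0.6212
W_by_gas = 5417 J; work on gas = −W_by = -5417 J.

W ≈ -5420 J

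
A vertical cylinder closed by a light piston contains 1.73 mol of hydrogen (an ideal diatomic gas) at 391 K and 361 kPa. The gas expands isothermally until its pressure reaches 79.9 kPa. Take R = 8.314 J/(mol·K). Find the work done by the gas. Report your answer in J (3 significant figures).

W ≈ 8480 J

Isothermal process: W = nRT ln(V₂/V₁) = nRT ln(P₁/P₂).
W = (1.73)(8.314)(391) × ln(361/79.9)
  = 5624 × ln(4.518) = 5624 × 1.508
W_by_gas = 8481 J.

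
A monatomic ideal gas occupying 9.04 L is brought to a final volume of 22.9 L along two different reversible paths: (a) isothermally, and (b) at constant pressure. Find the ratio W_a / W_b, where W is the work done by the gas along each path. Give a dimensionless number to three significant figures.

W_a / W_b ≈ 0.606

Path (a) isothermal: W = P₁V₁ ln(V₂/V₁) → W_a/(P₁V₁) = 0.9295.
Path (b) isobaric: W = P₁(V₂ − V₁) → W_b/(P₁V₁) = 1.533.
W_a / W_b = 0.9295 / 1.533 = 0.6062.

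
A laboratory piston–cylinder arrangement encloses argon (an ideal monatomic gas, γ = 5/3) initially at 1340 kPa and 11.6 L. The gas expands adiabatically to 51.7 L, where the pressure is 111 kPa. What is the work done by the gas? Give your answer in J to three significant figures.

Adiabatic: W = (P₁V₁ − P₂V₂)/(γ − 1) with γ = 5/3.
P₁V₁ = 15544 J, P₂V₂ = 5739 J.
W = (15544 − 5739) / 0.6667 = 14708 J.

W ≈ 14700 J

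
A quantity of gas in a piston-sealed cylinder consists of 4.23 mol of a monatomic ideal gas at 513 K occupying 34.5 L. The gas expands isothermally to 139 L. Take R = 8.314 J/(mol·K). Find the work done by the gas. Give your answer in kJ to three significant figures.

W ≈ 25.1 kJ

Isothermal: W = nRT ln(V₂/V₁).
W = (4.23)(8.314)(513) × ln(139/34.5)
  = 18041 × 1.394
W_by_gas = 25141 J.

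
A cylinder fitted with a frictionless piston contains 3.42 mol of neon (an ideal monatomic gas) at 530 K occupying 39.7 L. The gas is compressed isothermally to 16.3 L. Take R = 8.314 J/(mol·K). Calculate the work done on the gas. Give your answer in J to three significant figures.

Isothermal: W = nRT ln(V₂/V₁).
W = (3.42)(8.314)(530) × ln(16.3/39.7)
  = 15070 × -0.8902
W_by_gas = -13415 J; work on gas = −W_by = 13415 J.

W ≈ 13400 J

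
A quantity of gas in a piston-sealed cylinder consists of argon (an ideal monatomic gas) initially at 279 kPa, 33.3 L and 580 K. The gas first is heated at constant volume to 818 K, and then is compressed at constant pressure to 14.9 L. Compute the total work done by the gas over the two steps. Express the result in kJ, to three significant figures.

Step 1 (isochoric): W = 0 (constant volume).
After step 1: P = 393.5 kPa (V unchanged).
Step 2 (isobaric): W = PΔV = (393.5 kPa)(14.9 − 33.3 L) = -7240 J.
W_total = 0 − 7240 = -7240 J.

W_total ≈ -7.24 kJ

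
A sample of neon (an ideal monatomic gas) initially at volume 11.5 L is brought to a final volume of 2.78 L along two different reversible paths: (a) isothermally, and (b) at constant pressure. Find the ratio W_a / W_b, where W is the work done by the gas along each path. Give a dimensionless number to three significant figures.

Path (a) isothermal: W = P₁V₁ ln(V₂/V₁) → W_a/(P₁V₁) = -1.42.
Path (b) isobaric: W = P₁(V₂ − V₁) → W_b/(P₁V₁) = -0.7583.
W_a / W_b = -1.42 / -0.7583 = 1.873.

W_a / W_b ≈ 1.87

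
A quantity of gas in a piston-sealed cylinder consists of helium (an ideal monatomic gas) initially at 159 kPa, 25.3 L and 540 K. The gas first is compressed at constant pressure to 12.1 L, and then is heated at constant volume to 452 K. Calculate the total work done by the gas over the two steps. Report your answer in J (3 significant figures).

Step 1 (isobaric): W = PΔV = (159 kPa)(12.1 − 25.3 L) = -2099 J.
Step 2 (isochoric): W = 0 (constant volume).
W_total = -2099 + 0 = -2099 J.

W_total ≈ -2100 J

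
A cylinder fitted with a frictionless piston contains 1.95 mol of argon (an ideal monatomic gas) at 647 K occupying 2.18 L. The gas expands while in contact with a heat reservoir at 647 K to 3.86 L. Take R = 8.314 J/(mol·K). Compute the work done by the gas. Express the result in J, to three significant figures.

W ≈ 5990 J

Isothermal: W = nRT ln(V₂/V₁).
W = (1.95)(8.314)(647) × ln(3.86/2.18)
  = 10489 × 0.5713
W_by_gas = 5993 J.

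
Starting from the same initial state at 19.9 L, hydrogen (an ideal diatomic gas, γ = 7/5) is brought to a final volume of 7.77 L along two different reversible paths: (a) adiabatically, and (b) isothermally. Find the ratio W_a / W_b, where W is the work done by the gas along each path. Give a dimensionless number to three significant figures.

W_a / W_b ≈ 1.21

Path (a) adiabatic: W = P₁V₁(1 − (V₁/V₂)^(γ−1))/(γ−1) → W_a/(P₁V₁) = -1.142.
Path (b) isothermal: W = P₁V₁ ln(V₂/V₁) → W_b/(P₁V₁) = -0.9404.
W_a / W_b = -1.142 / -0.9404 = 1.214.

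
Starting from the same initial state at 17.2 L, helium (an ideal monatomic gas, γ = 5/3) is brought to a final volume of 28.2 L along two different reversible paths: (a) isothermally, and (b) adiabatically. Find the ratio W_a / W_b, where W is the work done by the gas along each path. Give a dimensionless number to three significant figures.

W_a / W_b ≈ 1.17

Path (a) isothermal: W = P₁V₁ ln(V₂/V₁) → W_a/(P₁V₁) = 0.4944.
Path (b) adiabatic: W = P₁V₁(1 − (V₁/V₂)^(γ−1))/(γ−1) → W_b/(P₁V₁) = 0.4212.
W_a / W_b = 0.4944 / 0.4212 = 1.174.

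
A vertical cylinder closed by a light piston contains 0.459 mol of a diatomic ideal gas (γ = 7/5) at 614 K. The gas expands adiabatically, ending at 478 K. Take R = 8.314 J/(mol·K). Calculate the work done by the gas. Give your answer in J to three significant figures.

W ≈ 1300 J

Adiabatic ⇒ Q = 0, so W_by = −ΔU = nCᵥ(T₁ − T₂).
Cᵥ = 5R/2 = 20.79 J/(mol·K).
W = (0.459)(20.79)(614 − 478) = 1297 J.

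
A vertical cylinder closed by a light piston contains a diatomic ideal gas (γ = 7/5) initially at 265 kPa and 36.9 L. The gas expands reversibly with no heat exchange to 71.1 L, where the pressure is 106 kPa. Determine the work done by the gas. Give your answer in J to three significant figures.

W ≈ 5600 J

Adiabatic: W = (P₁V₁ − P₂V₂)/(γ − 1) with γ = 7/5.
P₁V₁ = 9778 J, P₂V₂ = 7537 J.
W = (9778 − 7537) / 0.4 = 5605 J.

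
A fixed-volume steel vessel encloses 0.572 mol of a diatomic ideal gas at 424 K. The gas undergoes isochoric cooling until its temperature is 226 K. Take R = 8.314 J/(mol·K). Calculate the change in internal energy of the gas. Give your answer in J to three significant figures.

Constant volume ⇒ W = 0, so Q = ΔU = nCᵥΔT with Cᵥ = 5R/2 = 20.79 J/(mol·K).
ΔU = (0.572)(20.79)(226 − 424) = -2354 J.

ΔU ≈ -2350 J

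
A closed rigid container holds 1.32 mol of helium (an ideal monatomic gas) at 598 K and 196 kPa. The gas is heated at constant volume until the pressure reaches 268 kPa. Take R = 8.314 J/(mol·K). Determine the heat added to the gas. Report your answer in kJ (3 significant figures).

Q ≈ 3.62 kJ

Constant volume ⇒ W = 0, so Q = ΔU = nCᵥΔT with Cᵥ = 3R/2 = 12.47 J/(mol·K).
At constant V, T₂/T₁ = P₂/P₁ ⇒ ΔT = T₁(P₂/P₁ − 1) = 598·(268/196 − 1) = 219.7 K.
ΔU = (1.32)(12.47)(219.7) = 3616 J.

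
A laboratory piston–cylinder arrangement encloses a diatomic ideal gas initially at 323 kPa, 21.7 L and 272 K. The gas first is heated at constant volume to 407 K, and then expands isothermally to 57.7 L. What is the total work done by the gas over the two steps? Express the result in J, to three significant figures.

W_total ≈ 10300 J

Step 1 (isochoric): W = 0 (constant volume).
After step 1: P = 483.3 kPa (V unchanged).
Step 2 (isothermal): W = P₁V₁ ln(V₂/V₁) = (10488) ln(57.7/21.7) = 10257 J.
W_total = 0 + 10257 = 10257 J.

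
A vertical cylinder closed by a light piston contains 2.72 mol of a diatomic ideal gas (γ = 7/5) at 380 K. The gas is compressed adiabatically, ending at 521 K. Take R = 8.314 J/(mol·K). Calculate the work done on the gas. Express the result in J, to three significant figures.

W ≈ 7970 J

Adiabatic ⇒ Q = 0, so W_by = −ΔU = nCᵥ(T₁ − T₂).
Cᵥ = 5R/2 = 20.79 J/(mol·K).
W = (2.72)(20.79)(380 − 521) = -7971 J.
Work on gas = −W_by = 7971 J.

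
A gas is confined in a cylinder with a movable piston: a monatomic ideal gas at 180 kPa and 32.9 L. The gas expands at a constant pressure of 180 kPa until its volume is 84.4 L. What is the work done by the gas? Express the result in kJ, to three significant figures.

Isobaric: W = P ΔV.
W = (180 kPa)(84.4 − 32.9 L) = (180)(51.5) = 9270 J.

W ≈ 9.27 kJ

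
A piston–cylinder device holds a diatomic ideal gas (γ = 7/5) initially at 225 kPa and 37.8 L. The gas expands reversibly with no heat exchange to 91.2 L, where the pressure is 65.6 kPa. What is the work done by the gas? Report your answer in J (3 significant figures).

W ≈ 6310 J

Adiabatic: W = (P₁V₁ − P₂V₂)/(γ − 1) with γ = 7/5.
P₁V₁ = 8505 J, P₂V₂ = 5983 J.
W = (8505 − 5983) / 0.4 = 6306 J.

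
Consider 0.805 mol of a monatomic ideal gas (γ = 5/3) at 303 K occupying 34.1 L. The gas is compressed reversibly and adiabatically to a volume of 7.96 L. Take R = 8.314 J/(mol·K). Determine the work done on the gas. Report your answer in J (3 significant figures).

W ≈ 4980 J

Adiabatic: TV^(γ−1) = const with γ = 5/3.
T₂ = T₁ (V₁/V₂)^(γ−1) = 303 × (34.1/7.96)^0.667 = 303 × 2.638 = 799.2 K.
W_by = nCᵥ(T₁ − T₂) = (0.805)(12.47)(303 − 799.2) = -4982 J.
Work on gas = −W_by = 4982 J.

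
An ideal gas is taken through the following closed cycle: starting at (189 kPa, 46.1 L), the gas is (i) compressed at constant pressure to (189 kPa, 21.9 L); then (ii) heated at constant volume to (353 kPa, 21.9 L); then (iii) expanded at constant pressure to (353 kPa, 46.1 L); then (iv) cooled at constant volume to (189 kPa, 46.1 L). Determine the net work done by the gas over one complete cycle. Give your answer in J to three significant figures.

W_net ≈ 3970 J

Constant-volume legs do no work.
W(i) = (189)(21.9 − 46.1) = -4574 J; W(iii) = (353)(46.1 − 21.9) = 8543 J.
W_net = -4574 + 8543 = 3969 J (the clockwise enclosed area).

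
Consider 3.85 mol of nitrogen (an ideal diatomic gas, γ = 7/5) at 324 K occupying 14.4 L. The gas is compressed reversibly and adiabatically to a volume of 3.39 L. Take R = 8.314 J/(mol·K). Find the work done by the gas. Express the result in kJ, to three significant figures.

Adiabatic: TV^(γ−1) = const with γ = 7/5.
T₂ = T₁ (V₁/V₂)^(γ−1) = 324 × (14.4/3.39)^0.4 = 324 × 1.783 = 577.8 K.
W_by = nCᵥ(T₁ − T₂) = (3.85)(20.79)(324 − 577.8) = -20313 J.

W ≈ -20.3 kJ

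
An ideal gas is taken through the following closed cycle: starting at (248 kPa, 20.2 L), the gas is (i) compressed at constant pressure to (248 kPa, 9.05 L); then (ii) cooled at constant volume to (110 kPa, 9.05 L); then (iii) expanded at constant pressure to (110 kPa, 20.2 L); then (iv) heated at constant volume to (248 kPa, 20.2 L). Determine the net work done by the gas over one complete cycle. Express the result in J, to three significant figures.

Constant-volume legs do no work.
W(i) = (248)(9.05 − 20.2) = -2765 J; W(iii) = (110)(20.2 − 9.05) = 1226 J.
W_net = -2765 + 1226 = -1539 J (the counter-clockwise enclosed area).

W_net ≈ -1540 J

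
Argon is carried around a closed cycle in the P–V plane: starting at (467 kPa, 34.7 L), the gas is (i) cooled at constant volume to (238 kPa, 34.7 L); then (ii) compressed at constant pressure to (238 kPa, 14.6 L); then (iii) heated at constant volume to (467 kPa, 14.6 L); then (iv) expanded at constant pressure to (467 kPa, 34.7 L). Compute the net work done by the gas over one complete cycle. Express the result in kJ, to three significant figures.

Constant-volume legs do no work.
W(ii) = (238)(14.6 − 34.7) = -4784 J; W(iv) = (467)(34.7 − 14.6) = 9387 J.
W_net = -4784 + 9387 = 4603 J (the clockwise enclosed area).

W_net ≈ 4.60 kJ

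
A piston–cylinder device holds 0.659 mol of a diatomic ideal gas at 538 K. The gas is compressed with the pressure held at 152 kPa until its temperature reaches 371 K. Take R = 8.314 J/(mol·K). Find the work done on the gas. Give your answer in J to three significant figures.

W ≈ 915 J

Isobaric: W = P ΔV = nR ΔT.
W = (0.659)(8.314)(371 − 538) = -915 J.
Work on gas = −W_by = 915 J.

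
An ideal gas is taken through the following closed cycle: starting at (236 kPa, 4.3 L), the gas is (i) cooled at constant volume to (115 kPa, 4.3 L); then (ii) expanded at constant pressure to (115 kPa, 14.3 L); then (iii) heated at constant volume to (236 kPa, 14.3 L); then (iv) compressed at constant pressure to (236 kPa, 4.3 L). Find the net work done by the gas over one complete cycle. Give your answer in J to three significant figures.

W_net ≈ -1210 J

Constant-volume legs do no work.
W(ii) = (115)(14.3 − 4.3) = 1150 J; W(iv) = (236)(4.3 − 14.3) = -2360 J.
W_net = 1150 − 2360 = -1210 J (the counter-clockwise enclosed area).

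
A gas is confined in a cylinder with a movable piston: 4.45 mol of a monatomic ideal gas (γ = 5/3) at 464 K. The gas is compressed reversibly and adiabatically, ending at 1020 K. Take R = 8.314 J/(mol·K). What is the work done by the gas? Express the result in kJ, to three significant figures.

W ≈ -30.9 kJ

Adiabatic ⇒ Q = 0, so W_by = −ΔU = nCᵥ(T₁ − T₂).
Cᵥ = 3R/2 = 12.47 J/(mol·K).
W = (4.45)(12.47)(464 − 1020) = -30856 J.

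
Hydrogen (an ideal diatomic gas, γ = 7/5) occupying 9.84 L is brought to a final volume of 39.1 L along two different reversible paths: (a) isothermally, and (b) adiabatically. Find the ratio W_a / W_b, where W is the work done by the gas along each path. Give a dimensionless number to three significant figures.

W_a / W_b ≈ 1.30

Path (a) isothermal: W = P₁V₁ ln(V₂/V₁) → W_a/(P₁V₁) = 1.38.
Path (b) adiabatic: W = P₁V₁(1 − (V₁/V₂)^(γ−1))/(γ−1) → W_b/(P₁V₁) = 1.06.
W_a / W_b = 1.38 / 1.06 = 1.301.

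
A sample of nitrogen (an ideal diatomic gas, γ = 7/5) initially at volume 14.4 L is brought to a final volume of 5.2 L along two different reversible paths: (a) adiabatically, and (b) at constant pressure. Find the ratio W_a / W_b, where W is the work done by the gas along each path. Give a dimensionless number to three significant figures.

W_a / W_b ≈ 1.97

Path (a) adiabatic: W = P₁V₁(1 − (V₁/V₂)^(γ−1))/(γ−1) → W_a/(P₁V₁) = -1.257.
Path (b) isobaric: W = P₁(V₂ − V₁) → W_b/(P₁V₁) = -0.6389.
W_a / W_b = -1.257 / -0.6389 = 1.968.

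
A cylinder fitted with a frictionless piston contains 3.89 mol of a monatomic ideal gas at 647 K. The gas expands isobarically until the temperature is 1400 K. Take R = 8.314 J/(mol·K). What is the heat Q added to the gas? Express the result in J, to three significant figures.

Q ≈ 60900 J

Isobaric: W = nRΔT = (3.89)(8.314)(753) = 24353 J.
ΔU = nCᵥΔT with Cᵥ = 3R/2: ΔU = (3.89)(12.47)(753) = 36530 J.
Q = ΔU + W = 36530 + 24353 = 60883 J.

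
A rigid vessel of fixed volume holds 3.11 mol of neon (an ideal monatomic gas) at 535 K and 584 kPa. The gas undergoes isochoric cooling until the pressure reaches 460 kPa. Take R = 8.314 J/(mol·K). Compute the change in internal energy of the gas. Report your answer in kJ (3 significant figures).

Constant volume ⇒ W = 0, so Q = ΔU = nCᵥΔT with Cᵥ = 3R/2 = 12.47 J/(mol·K).
At constant V, T₂/T₁ = P₂/P₁ ⇒ ΔT = T₁(P₂/P₁ − 1) = 535·(460/584 − 1) = -113.6 K.
ΔU = (3.11)(12.47)(-113.6) = -4406 J.

ΔU ≈ -4.41 kJ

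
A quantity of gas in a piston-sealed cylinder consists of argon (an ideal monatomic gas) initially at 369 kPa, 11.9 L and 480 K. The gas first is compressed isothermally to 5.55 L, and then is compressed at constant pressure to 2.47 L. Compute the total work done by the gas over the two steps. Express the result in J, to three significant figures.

W_total ≈ -5790 J

Step 1 (isothermal): W = P₁V₁ ln(V₂/V₁) = (4391) ln(5.55/11.9) = -3349 J.
After step 1: P = 791.2 kPa, V = 5.55 L, T = 480 K.
Step 2 (isobaric): W = PΔV = (791.2 kPa)(2.47 − 5.55 L) = -2437 J.
W_total = -3349 − 2437 = -5786 J.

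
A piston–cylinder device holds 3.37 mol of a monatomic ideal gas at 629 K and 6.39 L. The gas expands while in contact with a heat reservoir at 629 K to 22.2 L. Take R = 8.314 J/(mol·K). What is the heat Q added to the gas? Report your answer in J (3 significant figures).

Isothermal ⇒ ΔU = 0, so Q = W = nRT ln(V₂/V₁).
Q = (3.37)(8.314)(629) ln(22.2/6.39) = 17623 × 1.245 = 21947 J.

Q ≈ 21900 J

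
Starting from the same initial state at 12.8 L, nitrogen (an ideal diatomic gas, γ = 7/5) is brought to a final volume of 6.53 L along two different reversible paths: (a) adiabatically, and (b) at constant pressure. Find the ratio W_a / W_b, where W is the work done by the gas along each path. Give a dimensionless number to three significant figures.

Path (a) adiabatic: W = P₁V₁(1 − (V₁/V₂)^(γ−1))/(γ−1) → W_a/(P₁V₁) = -0.7723.
Path (b) isobaric: W = P₁(V₂ − V₁) → W_b/(P₁V₁) = -0.4898.
W_a / W_b = -0.7723 / -0.4898 = 1.577.

W_a / W_b ≈ 1.58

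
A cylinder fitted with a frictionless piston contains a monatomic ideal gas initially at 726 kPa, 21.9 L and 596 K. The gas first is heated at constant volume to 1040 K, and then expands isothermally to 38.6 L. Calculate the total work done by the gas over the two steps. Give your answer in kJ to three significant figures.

W_total ≈ 15.7 kJ

Step 1 (isochoric): W = 0 (constant volume).
After step 1: P = 1267 kPa (V unchanged).
Step 2 (isothermal): W = P₁V₁ ln(V₂/V₁) = (27744) ln(38.6/21.9) = 15724 J.
W_total = 0 + 15724 = 15724 J.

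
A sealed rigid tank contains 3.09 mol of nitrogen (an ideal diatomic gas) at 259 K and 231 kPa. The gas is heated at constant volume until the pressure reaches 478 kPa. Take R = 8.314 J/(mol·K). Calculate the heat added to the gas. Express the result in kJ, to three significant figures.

Constant volume ⇒ W = 0, so Q = ΔU = nCᵥΔT with Cᵥ = 5R/2 = 20.79 J/(mol·K).
At constant V, T₂/T₁ = P₂/P₁ ⇒ ΔT = T₁(P₂/P₁ − 1) = 259·(478/231 − 1) = 276.9 K.
ΔU = (3.09)(20.79)(276.9) = 17787 J.

Q ≈ 17.8 kJ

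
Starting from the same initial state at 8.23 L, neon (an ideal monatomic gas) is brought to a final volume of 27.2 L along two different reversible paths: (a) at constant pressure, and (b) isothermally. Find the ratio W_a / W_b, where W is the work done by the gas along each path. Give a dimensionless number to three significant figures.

Path (a) isobaric: W = P₁(V₂ − V₁) → W_a/(P₁V₁) = 2.305.
Path (b) isothermal: W = P₁V₁ ln(V₂/V₁) → W_b/(P₁V₁) = 1.195.
W_a / W_b = 2.305 / 1.195 = 1.928.

W_a / W_b ≈ 1.93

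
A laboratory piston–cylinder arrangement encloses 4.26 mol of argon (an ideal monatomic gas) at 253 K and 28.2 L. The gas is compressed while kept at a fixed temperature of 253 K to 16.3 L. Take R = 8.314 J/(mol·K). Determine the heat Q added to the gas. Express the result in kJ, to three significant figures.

Q ≈ -4.91 kJ

Isothermal ⇒ ΔU = 0, so Q = W = nRT ln(V₂/V₁).
Q = (4.26)(8.314)(253) ln(16.3/28.2) = 8961 × -0.5482 = -4912 J.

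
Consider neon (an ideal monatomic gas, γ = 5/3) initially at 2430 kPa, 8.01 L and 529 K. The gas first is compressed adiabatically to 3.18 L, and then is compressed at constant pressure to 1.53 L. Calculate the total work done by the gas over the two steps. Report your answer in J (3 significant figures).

Step 1 (adiabatic): W = (P₁V₁ − P₂V₂)/(γ−1) = (19464 − 36034)/0.667 = -24854 J.
After step 1: P = 11331 kPa, V = 3.18 L, T = 979.3 K.
Step 2 (isobaric): W = PΔV = (11331 kPa)(1.53 − 3.18 L) = -18697 J.
W_total = -24854 − 18697 = -43551 J.

W_total ≈ -43600 J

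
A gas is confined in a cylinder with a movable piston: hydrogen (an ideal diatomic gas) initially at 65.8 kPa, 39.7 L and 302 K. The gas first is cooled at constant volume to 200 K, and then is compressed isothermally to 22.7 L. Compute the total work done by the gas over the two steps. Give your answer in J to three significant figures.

Step 1 (isochoric): W = 0 (constant volume).
After step 1: P = 43.58 kPa (V unchanged).
Step 2 (isothermal): W = P₁V₁ ln(V₂/V₁) = (1730) ln(22.7/39.7) = -967 J.
W_total = 0 − 967 = -967 J.

W_total ≈ -967 J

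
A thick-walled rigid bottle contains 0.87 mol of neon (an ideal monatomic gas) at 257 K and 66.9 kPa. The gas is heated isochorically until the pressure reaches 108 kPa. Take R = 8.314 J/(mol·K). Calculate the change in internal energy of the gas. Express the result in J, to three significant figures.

ΔU ≈ 1710 J

Constant volume ⇒ W = 0, so Q = ΔU = nCᵥΔT with Cᵥ = 3R/2 = 12.47 J/(mol·K).
At constant V, T₂/T₁ = P₂/P₁ ⇒ ΔT = T₁(P₂/P₁ − 1) = 257·(108/66.9 − 1) = 157.9 K.
ΔU = (0.87)(12.47)(157.9) = 1713 J.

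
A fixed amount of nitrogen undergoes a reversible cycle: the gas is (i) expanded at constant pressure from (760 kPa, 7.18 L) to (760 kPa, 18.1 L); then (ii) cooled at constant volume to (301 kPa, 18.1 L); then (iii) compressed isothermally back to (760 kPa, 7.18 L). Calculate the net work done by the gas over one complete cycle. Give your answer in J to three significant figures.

Leg (i): W = PΔV = (760)(18.1 − 7.18) = 8299 J.
Leg (ii): W = 0.
Leg (iii): W = PᵢVᵢ ln(V_f/Vᵢ) = (5448) ln(7.18/18.1) = -5037 J.
W_net = 8299 − 5037 = 3262 J.

W_net ≈ 3260 J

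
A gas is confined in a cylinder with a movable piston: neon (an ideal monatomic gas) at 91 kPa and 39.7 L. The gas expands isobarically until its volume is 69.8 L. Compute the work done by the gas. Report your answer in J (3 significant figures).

Isobaric: W = P ΔV.
W = (91 kPa)(69.8 − 39.7 L) = (91)(30.1) = 2739 J.

W ≈ 2740 J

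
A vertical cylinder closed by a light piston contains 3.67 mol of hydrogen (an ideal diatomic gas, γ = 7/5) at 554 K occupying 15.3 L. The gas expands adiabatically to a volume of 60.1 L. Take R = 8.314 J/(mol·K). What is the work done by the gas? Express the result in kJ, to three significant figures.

W ≈ 17.8 kJ

Adiabatic: TV^(γ−1) = const with γ = 7/5.
T₂ = T₁ (V₁/V₂)^(γ−1) = 554 × (15.3/60.1)^0.4 = 554 × 0.5785 = 320.5 K.
W_by = nCᵥ(T₁ − T₂) = (3.67)(20.79)(554 − 320.5) = 17811 J.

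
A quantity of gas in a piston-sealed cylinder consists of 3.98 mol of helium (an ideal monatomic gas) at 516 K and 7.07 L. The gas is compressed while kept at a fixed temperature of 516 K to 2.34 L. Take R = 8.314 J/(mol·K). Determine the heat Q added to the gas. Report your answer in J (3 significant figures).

Isothermal ⇒ ΔU = 0, so Q = W = nRT ln(V₂/V₁).
Q = (3.98)(8.314)(516) ln(2.34/7.07) = 17074 × -1.106 = -18879 J.

Q ≈ -18900 J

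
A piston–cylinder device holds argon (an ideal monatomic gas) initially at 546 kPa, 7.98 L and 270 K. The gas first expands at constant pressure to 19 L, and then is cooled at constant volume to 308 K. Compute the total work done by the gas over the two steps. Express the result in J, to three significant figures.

Step 1 (isobaric): W = PΔV = (546 kPa)(19 − 7.98 L) = 6017 J.
Step 2 (isochoric): W = 0 (constant volume).
W_total = 6017 + 0 = 6017 J.

W_total ≈ 6020 J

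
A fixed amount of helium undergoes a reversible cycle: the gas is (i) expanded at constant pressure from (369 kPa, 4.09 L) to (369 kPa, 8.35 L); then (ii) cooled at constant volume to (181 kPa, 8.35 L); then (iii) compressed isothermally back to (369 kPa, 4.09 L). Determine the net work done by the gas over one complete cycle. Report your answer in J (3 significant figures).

W_net ≈ 493 J

Leg (i): W = PΔV = (369)(8.35 − 4.09) = 1572 J.
Leg (ii): W = 0.
Leg (iii): W = PᵢVᵢ ln(V_f/Vᵢ) = (1511) ln(4.09/8.35) = -1079 J.
W_net = 1572 − 1079 = 493.3 J.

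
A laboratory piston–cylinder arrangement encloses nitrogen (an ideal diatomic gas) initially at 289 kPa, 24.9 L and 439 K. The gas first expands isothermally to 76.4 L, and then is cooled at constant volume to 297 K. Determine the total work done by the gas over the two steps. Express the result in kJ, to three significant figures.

W_total ≈ 8.07 kJ

Step 1 (isothermal): W = P₁V₁ ln(V₂/V₁) = (7196) ln(76.4/24.9) = 8068 J.
Step 2 (isochoric): W = 0 (constant volume).
W_total = 8068 + 0 = 8068 J.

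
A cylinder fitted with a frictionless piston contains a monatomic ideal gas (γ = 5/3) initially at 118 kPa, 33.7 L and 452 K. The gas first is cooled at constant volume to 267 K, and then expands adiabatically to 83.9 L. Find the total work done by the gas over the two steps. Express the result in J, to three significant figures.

W_total ≈ 1610 J

Step 1 (isochoric): W = 0 (constant volume).
After step 1: P = 69.7 kPa (V unchanged).
Step 2 (adiabatic): W = (P₁V₁ − P₂V₂)/(γ−1) = (2349 − 1279)/0.667 = 1605 J.
W_total = 0 + 1605 = 1605 J.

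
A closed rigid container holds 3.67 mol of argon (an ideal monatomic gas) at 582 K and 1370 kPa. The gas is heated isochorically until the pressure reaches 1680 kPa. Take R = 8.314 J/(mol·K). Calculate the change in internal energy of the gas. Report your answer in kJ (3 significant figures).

Constant volume ⇒ W = 0, so Q = ΔU = nCᵥΔT with Cᵥ = 3R/2 = 12.47 J/(mol·K).
At constant V, T₂/T₁ = P₂/P₁ ⇒ ΔT = T₁(P₂/P₁ − 1) = 582·(1680/1370 − 1) = 131.7 K.
ΔU = (3.67)(12.47)(131.7) = 6027 J.

ΔU ≈ 6.03 kJ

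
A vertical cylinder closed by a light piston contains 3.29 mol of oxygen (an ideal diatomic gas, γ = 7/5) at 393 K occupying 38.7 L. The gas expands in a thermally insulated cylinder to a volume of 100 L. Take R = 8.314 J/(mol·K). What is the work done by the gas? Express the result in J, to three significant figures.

W ≈ 8490 J

Adiabatic: TV^(γ−1) = const with γ = 7/5.
T₂ = T₁ (V₁/V₂)^(γ−1) = 393 × (38.7/100)^0.4 = 393 × 0.684 = 268.8 K.
W_by = nCᵥ(T₁ − T₂) = (3.29)(20.79)(393 − 268.8) = 8491 J.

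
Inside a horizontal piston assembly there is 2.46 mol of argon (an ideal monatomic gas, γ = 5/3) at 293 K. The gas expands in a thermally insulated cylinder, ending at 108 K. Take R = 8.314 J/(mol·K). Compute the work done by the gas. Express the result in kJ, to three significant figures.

W ≈ 5.68 kJ

Adiabatic ⇒ Q = 0, so W_by = −ΔU = nCᵥ(T₁ − T₂).
Cᵥ = 3R/2 = 12.47 J/(mol·K).
W = (2.46)(12.47)(293 − 108) = 5676 J.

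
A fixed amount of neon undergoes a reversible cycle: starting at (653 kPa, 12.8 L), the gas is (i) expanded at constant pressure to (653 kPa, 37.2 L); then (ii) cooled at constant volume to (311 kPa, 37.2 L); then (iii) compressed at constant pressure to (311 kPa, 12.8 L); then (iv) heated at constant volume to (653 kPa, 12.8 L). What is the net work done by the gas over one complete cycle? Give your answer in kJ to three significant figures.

W_net ≈ 8.34 kJ

Constant-volume legs do no work.
W(i) = (653)(37.2 − 12.8) = 15933 J; W(iii) = (311)(12.8 − 37.2) = -7588 J.
W_net = 15933 − 7588 = 8345 J (the clockwise enclosed area).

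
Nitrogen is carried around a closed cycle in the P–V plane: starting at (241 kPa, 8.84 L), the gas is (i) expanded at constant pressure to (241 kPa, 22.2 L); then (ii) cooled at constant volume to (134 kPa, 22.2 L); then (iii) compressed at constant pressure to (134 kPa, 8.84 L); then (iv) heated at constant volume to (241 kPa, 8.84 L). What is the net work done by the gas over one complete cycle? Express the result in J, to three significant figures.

Constant-volume legs do no work.
W(i) = (241)(22.2 − 8.84) = 3220 J; W(iii) = (134)(8.84 − 22.2) = -1790 J.
W_net = 3220 − 1790 = 1430 J (the clockwise enclosed area).

W_net ≈ 1430 J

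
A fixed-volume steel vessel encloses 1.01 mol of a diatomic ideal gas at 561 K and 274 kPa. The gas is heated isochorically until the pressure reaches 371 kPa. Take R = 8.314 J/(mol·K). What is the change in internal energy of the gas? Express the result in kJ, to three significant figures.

Constant volume ⇒ W = 0, so Q = ΔU = nCᵥΔT with Cᵥ = 5R/2 = 20.79 J/(mol·K).
At constant V, T₂/T₁ = P₂/P₁ ⇒ ΔT = T₁(P₂/P₁ − 1) = 561·(371/274 − 1) = 198.6 K.
ΔU = (1.01)(20.79)(198.6) = 4169 J.

ΔU ≈ 4.17 kJ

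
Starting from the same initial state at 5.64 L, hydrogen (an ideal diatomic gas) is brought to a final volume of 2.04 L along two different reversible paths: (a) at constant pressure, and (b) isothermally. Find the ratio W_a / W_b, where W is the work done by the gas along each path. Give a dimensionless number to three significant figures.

W_a / W_b ≈ 0.628

Path (a) isobaric: W = P₁(V₂ − V₁) → W_a/(P₁V₁) = -0.6383.
Path (b) isothermal: W = P₁V₁ ln(V₂/V₁) → W_b/(P₁V₁) = -1.017.
W_a / W_b = -0.6383 / -1.017 = 0.6277.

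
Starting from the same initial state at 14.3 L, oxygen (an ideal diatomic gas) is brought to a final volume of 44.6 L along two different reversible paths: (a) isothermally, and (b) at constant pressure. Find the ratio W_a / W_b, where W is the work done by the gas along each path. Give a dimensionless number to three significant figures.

Path (a) isothermal: W = P₁V₁ ln(V₂/V₁) → W_a/(P₁V₁) = 1.137.
Path (b) isobaric: W = P₁(V₂ − V₁) → W_b/(P₁V₁) = 2.119.
W_a / W_b = 1.137 / 2.119 = 0.5368.

W_a / W_b ≈ 0.537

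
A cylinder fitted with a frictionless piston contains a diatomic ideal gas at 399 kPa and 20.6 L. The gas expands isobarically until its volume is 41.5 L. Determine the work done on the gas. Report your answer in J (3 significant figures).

Isobaric: W = P ΔV.
W = (399 kPa)(41.5 − 20.6 L) = (399)(20.9) = 8339 J.
Work on gas = −W_by = -8339 J.

W ≈ -8340 J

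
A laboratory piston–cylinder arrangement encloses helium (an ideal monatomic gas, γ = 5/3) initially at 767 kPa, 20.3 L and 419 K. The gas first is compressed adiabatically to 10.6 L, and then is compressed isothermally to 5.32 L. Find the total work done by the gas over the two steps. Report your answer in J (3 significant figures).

Step 1 (adiabatic): W = (P₁V₁ − P₂V₂)/(γ−1) = (15570 − 24011)/0.667 = -12662 J.
After step 1: P = 2265 kPa, V = 10.6 L, T = 646.2 K.
Step 2 (isothermal): W = P₁V₁ ln(V₂/V₁) = (24011) ln(5.32/10.6) = -16553 J.
W_total = -12662 − 16553 = -29215 J.

W_total ≈ -29200 J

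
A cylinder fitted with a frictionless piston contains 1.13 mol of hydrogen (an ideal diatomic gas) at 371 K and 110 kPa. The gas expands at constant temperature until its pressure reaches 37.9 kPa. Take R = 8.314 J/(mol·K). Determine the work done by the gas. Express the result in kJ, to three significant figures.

W ≈ 3.71 kJ

Isothermal process: W = nRT ln(V₂/V₁) = nRT ln(P₁/P₂).
W = (1.13)(8.314)(371) × ln(110/37.9)
  = 3485 × ln(2.902) = 3485 × 1.066
W_by_gas = 3714 J.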